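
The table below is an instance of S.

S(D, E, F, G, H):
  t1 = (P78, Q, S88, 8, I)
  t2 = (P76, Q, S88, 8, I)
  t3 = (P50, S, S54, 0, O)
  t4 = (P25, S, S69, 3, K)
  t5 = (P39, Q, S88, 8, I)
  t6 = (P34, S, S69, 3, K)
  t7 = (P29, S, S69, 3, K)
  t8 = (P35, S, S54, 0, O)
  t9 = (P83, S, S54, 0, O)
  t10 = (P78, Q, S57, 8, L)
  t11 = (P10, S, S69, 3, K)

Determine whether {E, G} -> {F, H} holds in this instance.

No

(E=Q, G=8): rows 1, 2, 5, 10 → {F,H} takes values {(S88, I), (S57, L)} — violation
(E=S, G=0): rows 3, 8, 9 → {F,H} = (S54, O), (S54, O), (S54, O) ✓
(E=S, G=3): rows 4, 6, 7, 11 → {F,H} = (S69, K), (S69, K), (S69, K), (S69, K) ✓
Two rows agree on {E, G} but differ on {F, H}, so {E, G} -> {F, H} does not hold.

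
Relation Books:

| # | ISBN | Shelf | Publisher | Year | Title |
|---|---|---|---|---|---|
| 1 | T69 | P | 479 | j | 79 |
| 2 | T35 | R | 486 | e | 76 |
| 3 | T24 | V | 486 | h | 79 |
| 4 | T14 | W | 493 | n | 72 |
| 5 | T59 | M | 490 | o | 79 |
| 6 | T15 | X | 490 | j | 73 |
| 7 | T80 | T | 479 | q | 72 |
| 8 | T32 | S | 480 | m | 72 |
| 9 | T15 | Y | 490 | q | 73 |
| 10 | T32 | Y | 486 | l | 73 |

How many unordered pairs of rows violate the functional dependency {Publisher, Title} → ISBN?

0

(Publisher=490, Title=73): all 2 rows agree on ISBN — 0 pairs.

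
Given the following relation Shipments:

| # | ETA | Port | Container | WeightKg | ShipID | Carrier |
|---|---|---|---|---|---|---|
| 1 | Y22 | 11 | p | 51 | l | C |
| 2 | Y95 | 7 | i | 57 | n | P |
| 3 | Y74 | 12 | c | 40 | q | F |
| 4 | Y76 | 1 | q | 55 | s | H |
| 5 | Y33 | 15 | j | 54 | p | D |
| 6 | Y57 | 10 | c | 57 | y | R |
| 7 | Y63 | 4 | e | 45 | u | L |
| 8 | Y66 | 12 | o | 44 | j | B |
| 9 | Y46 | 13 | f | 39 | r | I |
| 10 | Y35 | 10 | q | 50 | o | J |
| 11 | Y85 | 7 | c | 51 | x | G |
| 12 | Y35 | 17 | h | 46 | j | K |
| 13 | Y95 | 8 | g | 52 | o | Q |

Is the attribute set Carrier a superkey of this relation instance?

All 13 rows have distinct Carrier values, so Carrier → (all attributes) holds and Carrier is a superkey.

Yes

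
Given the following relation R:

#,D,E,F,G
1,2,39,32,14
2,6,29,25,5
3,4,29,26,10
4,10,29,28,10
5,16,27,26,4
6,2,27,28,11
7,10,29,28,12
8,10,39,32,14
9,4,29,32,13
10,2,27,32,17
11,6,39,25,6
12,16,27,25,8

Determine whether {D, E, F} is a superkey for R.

Rows 4 and 7 have the same {D, E, F} value (D=10, E=29, F=28) but are distinct tuples, so {D, E, F} does not determine every attribute — not a superkey.

No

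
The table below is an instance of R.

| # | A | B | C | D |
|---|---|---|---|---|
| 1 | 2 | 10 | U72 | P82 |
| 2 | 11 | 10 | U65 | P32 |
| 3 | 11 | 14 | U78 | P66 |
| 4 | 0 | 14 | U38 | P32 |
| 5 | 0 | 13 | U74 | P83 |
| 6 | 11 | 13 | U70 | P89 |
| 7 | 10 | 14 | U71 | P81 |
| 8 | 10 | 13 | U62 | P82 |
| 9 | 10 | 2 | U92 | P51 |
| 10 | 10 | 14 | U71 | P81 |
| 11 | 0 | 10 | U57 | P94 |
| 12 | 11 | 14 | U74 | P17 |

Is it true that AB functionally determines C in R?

(A=2, B=10): row 1 → C = U72 ✓
(A=11, B=10): row 2 → C = U65 ✓
(A=11, B=14): rows 3, 12 → C takes values {U78, U74} — violation
(A=0, B=14): row 4 → C = U38 ✓
(A=0, B=13): row 5 → C = U74 ✓
(A=11, B=13): row 6 → C = U70 ✓
(A=10, B=14): rows 7, 10 → C = U71, U71 ✓
(A=10, B=13): row 8 → C = U62 ✓
(A=10, B=2): row 9 → C = U92 ✓
(A=0, B=10): row 11 → C = U57 ✓
Two rows agree on AB but differ on C, so AB -> C does not hold.

No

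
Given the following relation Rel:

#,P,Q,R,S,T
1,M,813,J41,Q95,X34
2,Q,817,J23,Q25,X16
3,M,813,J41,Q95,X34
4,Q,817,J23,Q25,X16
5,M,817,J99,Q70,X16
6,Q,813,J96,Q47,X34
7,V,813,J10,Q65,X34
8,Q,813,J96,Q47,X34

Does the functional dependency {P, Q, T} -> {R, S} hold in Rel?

(P=M, Q=813, T=X34): rows 1, 3 → {R,S} = (J41, Q95), (J41, Q95) ✓
(P=Q, Q=817, T=X16): rows 2, 4 → {R,S} = (J23, Q25), (J23, Q25) ✓
(P=M, Q=817, T=X16): row 5 → {R,S} = (J99, Q70) ✓
(P=Q, Q=813, T=X34): rows 6, 8 → {R,S} = (J96, Q47), (J96, Q47) ✓
(P=V, Q=813, T=X34): row 7 → {R,S} = (J10, Q65) ✓
Every {P, Q, T} value is associated with a single {R, S} value, so {P, Q, T} -> {R, S} holds.

Yes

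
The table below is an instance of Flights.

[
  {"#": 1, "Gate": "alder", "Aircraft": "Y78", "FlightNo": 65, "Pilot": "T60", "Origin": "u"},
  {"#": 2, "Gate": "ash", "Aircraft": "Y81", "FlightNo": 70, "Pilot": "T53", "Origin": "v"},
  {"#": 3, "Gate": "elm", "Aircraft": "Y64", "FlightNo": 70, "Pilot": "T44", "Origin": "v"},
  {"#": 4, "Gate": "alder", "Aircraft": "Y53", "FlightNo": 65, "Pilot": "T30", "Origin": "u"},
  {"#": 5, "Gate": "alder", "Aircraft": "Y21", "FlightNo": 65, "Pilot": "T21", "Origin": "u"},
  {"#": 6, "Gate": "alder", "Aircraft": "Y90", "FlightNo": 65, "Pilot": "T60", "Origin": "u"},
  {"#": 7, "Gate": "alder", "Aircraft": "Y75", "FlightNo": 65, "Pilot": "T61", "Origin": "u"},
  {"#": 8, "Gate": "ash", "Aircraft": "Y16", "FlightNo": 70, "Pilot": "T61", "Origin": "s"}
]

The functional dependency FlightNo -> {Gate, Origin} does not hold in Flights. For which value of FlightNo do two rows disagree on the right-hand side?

70

FlightNo=65: rows 1, 4, 5, 6, 7 → {Gate,Origin} = (alder, u), (alder, u), (alder, u), (alder, u), (alder, u) ✓
FlightNo=70: rows 2, 3, 8 → {Gate,Origin} takes values {(ash, v), (elm, v), (ash, s)} — violation
The only FlightNo value with inconsistent RHS is FlightNo=70.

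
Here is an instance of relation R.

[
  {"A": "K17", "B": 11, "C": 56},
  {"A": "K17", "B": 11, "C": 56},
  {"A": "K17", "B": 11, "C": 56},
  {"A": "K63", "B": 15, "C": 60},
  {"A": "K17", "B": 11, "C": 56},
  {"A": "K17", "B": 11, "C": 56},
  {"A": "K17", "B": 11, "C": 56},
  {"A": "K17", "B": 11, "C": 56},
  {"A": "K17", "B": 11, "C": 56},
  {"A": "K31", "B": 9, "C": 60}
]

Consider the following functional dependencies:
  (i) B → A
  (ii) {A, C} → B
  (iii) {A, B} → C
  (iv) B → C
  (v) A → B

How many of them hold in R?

5

(i) B → A: every LHS value maps to a single RHS value — holds.
(ii) {A, C} → B: every LHS value maps to a single RHS value — holds.
(iii) {A, B} → C: every LHS value maps to a single RHS value — holds.
(iv) B → C: every LHS value maps to a single RHS value — holds.
(v) A → B: every LHS value maps to a single RHS value — holds.
5 of the 5 dependencies hold.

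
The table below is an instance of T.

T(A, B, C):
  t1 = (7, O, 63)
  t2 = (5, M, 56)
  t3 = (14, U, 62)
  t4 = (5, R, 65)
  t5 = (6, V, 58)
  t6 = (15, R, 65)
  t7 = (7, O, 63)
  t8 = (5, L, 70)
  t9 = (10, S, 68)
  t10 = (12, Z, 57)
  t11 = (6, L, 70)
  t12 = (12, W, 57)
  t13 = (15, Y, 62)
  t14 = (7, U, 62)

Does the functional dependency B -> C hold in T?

B=O: rows 1, 7 → C = 63, 63 ✓
B=M: row 2 → C = 56 ✓
B=U: rows 3, 14 → C = 62, 62 ✓
B=R: rows 4, 6 → C = 65, 65 ✓
B=V: row 5 → C = 58 ✓
B=L: rows 8, 11 → C = 70, 70 ✓
B=S: row 9 → C = 68 ✓
B=Z: row 10 → C = 57 ✓
B=W: row 12 → C = 57 ✓
B=Y: row 13 → C = 62 ✓
Every B value is associated with a single C value, so B -> C holds.

Yes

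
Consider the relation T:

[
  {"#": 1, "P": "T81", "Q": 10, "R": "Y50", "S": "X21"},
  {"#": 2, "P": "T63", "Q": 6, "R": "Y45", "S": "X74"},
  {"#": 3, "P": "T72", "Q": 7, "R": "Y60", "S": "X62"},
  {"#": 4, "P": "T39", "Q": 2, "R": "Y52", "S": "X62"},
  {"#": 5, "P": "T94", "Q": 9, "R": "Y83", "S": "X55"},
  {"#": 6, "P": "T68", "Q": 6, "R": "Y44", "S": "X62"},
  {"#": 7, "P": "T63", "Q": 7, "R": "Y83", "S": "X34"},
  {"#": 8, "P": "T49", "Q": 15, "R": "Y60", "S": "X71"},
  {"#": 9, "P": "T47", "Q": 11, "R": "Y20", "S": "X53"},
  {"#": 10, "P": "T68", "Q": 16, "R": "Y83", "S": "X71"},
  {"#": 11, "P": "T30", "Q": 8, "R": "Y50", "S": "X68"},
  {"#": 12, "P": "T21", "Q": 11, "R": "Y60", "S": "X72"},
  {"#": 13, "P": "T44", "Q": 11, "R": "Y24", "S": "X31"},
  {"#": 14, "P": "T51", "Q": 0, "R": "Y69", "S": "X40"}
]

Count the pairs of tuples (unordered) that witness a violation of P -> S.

2

P=T63: violating pairs (2,7) — 1 pair.
P=T68: violating pairs (6,10) — 1 pair.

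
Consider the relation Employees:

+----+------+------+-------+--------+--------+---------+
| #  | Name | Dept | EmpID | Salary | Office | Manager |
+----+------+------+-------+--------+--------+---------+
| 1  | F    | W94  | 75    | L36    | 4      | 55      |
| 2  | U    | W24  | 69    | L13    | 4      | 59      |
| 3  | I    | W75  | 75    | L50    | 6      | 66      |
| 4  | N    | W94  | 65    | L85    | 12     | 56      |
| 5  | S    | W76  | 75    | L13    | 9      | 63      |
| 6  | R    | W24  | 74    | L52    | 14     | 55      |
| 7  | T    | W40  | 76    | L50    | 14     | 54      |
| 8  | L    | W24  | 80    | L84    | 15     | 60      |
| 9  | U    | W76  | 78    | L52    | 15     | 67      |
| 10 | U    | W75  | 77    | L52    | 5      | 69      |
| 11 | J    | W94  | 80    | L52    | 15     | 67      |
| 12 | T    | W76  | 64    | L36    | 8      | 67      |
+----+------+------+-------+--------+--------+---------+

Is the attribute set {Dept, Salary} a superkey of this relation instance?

All 12 rows have distinct {Dept, Salary} values, so {Dept, Salary} → (all attributes) holds and {Dept, Salary} is a superkey.

Yes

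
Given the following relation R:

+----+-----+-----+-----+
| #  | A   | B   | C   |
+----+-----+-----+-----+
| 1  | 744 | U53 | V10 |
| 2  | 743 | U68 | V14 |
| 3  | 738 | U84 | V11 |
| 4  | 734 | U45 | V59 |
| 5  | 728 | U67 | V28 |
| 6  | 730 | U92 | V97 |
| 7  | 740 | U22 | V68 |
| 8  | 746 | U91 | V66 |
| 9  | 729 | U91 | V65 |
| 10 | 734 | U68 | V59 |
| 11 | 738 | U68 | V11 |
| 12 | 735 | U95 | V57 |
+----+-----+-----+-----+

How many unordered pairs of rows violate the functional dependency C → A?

C=V11: all 2 rows agree on A — 0 pairs.
C=V59: all 2 rows agree on A — 0 pairs.

0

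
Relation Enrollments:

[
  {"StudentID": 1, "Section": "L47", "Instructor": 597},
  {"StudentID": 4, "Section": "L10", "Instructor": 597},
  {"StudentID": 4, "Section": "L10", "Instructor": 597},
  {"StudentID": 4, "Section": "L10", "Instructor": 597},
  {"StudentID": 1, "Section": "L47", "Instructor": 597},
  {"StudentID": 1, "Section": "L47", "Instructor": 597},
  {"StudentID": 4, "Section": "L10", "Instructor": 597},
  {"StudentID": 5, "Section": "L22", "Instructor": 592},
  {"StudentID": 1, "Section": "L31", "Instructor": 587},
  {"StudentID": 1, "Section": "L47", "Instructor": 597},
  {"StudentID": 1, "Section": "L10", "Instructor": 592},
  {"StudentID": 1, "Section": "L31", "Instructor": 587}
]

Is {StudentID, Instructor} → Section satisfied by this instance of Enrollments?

Yes

(StudentID=1, Instructor=597): 4 rows → Section = L47, L47, L47, L47 ✓
(StudentID=4, Instructor=597): 4 rows → Section = L10, L10, L10, L10 ✓
(StudentID=5, Instructor=592): 1 row → Section = L22 ✓
(StudentID=1, Instructor=587): 2 rows → Section = L31, L31 ✓
(StudentID=1, Instructor=592): 1 row → Section = L10 ✓
Every {StudentID, Instructor} value is associated with a single Section value, so {StudentID, Instructor} → Section holds.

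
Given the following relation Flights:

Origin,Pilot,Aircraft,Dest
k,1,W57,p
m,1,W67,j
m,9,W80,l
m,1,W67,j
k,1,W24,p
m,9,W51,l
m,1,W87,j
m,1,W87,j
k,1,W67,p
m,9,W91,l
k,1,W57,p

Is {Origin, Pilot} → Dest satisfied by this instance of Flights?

Yes

(Origin=k, Pilot=1): 4 rows → Dest = p, p, p, p ✓
(Origin=m, Pilot=1): 4 rows → Dest = j, j, j, j ✓
(Origin=m, Pilot=9): 3 rows → Dest = l, l, l ✓
Every {Origin, Pilot} value is associated with a single Dest value, so {Origin, Pilot} → Dest holds.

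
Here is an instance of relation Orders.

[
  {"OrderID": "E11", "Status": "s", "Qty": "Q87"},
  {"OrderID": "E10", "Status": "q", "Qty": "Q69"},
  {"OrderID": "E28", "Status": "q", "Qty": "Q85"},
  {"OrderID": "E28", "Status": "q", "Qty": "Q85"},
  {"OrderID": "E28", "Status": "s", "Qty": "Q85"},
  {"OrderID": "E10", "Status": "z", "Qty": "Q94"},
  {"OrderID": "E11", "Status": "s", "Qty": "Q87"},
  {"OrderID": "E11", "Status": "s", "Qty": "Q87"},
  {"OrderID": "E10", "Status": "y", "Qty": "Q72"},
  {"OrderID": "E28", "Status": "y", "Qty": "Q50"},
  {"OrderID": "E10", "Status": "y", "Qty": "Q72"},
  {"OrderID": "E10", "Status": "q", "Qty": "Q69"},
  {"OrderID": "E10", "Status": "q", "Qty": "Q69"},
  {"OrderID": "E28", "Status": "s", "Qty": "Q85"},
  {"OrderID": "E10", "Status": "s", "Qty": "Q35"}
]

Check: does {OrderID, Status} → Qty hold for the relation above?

Yes

(OrderID=E11, Status=s): 3 rows → Qty = Q87, Q87, Q87 ✓
(OrderID=E10, Status=q): 3 rows → Qty = Q69, Q69, Q69 ✓
(OrderID=E28, Status=q): 2 rows → Qty = Q85, Q85 ✓
(OrderID=E28, Status=s): 2 rows → Qty = Q85, Q85 ✓
(OrderID=E10, Status=z): 1 row → Qty = Q94 ✓
(OrderID=E10, Status=y): 2 rows → Qty = Q72, Q72 ✓
(OrderID=E28, Status=y): 1 row → Qty = Q50 ✓
(OrderID=E10, Status=s): 1 row → Qty = Q35 ✓
Every {OrderID, Status} value is associated with a single Qty value, so {OrderID, Status} → Qty holds.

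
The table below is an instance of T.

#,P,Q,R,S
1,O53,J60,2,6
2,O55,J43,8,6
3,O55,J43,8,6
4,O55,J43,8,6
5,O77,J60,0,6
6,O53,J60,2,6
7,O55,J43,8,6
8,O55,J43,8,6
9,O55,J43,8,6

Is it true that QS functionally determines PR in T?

(Q=J60, S=6): rows 1, 5, 6 → {P,R} takes values {(O53, 2), (O77, 0)} — violation
(Q=J43, S=6): rows 2, 3, 4, 7, 8, 9 → {P,R} = (O55, 8), (O55, 8), (O55, 8), (O55, 8), (O55, 8), (O55, 8) ✓
Two rows agree on QS but differ on PR, so QS -> PR does not hold.

No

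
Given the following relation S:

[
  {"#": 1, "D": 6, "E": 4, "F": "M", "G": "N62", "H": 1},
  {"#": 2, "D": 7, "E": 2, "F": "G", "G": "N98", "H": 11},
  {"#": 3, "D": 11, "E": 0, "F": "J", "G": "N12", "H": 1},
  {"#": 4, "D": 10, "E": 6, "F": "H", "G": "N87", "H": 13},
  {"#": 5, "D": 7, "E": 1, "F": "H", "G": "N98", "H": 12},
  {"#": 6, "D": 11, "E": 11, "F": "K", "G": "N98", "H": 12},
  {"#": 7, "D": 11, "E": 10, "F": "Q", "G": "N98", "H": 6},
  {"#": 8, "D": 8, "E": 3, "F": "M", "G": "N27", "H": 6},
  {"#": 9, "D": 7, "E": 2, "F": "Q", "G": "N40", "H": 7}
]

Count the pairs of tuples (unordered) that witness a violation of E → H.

1

E=2: violating pairs (2,9) — 1 pair.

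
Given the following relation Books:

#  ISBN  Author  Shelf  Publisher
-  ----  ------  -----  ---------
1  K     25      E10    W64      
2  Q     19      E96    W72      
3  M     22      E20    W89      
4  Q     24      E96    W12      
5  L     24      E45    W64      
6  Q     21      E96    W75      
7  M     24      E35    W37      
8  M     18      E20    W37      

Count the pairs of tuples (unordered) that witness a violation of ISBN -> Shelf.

ISBN=Q: all 3 rows agree on Shelf — 0 pairs.
ISBN=M: violating pairs (3,7), (7,8) — 2 pairs.

2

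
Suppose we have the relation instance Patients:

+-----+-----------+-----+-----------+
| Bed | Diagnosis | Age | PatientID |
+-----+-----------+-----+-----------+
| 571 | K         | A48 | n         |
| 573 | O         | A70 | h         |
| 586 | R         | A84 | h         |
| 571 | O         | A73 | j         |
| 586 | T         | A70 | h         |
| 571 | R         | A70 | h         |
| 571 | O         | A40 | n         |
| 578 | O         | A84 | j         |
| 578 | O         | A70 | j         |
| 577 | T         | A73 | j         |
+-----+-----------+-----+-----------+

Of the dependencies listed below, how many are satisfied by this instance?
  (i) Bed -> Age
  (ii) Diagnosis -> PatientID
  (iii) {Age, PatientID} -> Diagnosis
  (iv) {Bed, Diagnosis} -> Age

0

(i) Bed -> Age: Bed=571: 4 rows → Age takes values {A48, A73, A70, A40} — violation; Bed=586: 2 rows → Age takes values {A84, A70} — violation; Bed=578: 2 rows → Age takes values {A84, A70} — violation — fails.
(ii) Diagnosis -> PatientID: Diagnosis=O: 5 rows → PatientID takes values {h, j, n} — violation; Diagnosis=T: 2 rows → PatientID takes values {h, j} — violation — fails.
(iii) {Age, PatientID} -> Diagnosis: (Age=A70, PatientID=h): 3 rows → Diagnosis takes values {O, T, R} — violation; (Age=A73, PatientID=j): 2 rows → Diagnosis takes values {O, T} — violation — fails.
(iv) {Bed, Diagnosis} -> Age: (Bed=571, Diagnosis=O): 2 rows → Age takes values {A73, A40} — violation; (Bed=578, Diagnosis=O): 2 rows → Age takes values {A84, A70} — violation — fails.
None of the 4 dependencies hold.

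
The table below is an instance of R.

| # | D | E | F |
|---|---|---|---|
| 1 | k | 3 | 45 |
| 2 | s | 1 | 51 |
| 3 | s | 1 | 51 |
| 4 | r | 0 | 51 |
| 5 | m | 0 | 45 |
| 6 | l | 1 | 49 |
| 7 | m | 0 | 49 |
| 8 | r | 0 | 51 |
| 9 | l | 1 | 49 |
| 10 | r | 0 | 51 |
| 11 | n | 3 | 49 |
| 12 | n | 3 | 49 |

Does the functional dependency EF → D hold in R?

(E=3, F=45): row 1 → D = k ✓
(E=1, F=51): rows 2, 3 → D = s, s ✓
(E=0, F=51): rows 4, 8, 10 → D = r, r, r ✓
(E=0, F=45): row 5 → D = m ✓
(E=1, F=49): rows 6, 9 → D = l, l ✓
(E=0, F=49): row 7 → D = m ✓
(E=3, F=49): rows 11, 12 → D = n, n ✓
Every EF value is associated with a single D value, so EF → D holds.

Yes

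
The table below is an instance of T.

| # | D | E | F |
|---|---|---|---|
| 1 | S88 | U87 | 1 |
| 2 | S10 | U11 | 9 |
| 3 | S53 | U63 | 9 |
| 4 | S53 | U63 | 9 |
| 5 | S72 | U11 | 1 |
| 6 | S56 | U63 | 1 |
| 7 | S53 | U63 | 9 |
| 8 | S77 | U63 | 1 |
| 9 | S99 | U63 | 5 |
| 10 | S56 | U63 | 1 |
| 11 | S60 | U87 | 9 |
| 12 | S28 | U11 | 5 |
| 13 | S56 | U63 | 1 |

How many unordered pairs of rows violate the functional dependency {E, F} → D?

3

(E=U63, F=9): all 3 rows agree on D — 0 pairs.
(E=U63, F=1): violating pairs (6,8), (8,10), (8,13) — 3 pairs.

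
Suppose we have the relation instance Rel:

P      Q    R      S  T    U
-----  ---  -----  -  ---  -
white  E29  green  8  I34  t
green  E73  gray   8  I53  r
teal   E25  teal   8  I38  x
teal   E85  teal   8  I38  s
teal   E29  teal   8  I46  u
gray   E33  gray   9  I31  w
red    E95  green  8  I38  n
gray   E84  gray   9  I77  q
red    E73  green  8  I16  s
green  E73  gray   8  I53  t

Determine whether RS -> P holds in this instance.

(R=green, S=8): 3 rows → P takes values {white, red} — violation
(R=gray, S=8): 2 rows → P = green, green ✓
(R=teal, S=8): 3 rows → P = teal, teal, teal ✓
(R=gray, S=9): 2 rows → P = gray, gray ✓
Two rows agree on RS but differ on P, so RS -> P does not hold.

No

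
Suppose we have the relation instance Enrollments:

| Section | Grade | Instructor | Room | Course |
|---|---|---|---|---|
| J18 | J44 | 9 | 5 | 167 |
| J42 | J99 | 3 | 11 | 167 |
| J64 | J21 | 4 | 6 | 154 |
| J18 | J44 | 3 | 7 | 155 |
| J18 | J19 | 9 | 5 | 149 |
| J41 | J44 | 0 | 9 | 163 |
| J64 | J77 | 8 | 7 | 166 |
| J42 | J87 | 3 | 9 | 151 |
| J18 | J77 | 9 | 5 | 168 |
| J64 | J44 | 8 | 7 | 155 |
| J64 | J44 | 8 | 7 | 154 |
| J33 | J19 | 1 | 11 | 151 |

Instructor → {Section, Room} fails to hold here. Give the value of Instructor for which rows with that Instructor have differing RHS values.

Instructor=9: 3 rows → {Section,Room} = (J18, 5), (J18, 5), (J18, 5) ✓
Instructor=3: 3 rows → {Section,Room} takes values {(J42, 11), (J18, 7), (J42, 9)} — violation
Instructor=4: 1 row → {Section,Room} = (J64, 6) ✓
Instructor=0: 1 row → {Section,Room} = (J41, 9) ✓
Instructor=8: 3 rows → {Section,Room} = (J64, 7), (J64, 7), (J64, 7) ✓
Instructor=1: 1 row → {Section,Room} = (J33, 11) ✓
The only Instructor value with inconsistent RHS is Instructor=3.

3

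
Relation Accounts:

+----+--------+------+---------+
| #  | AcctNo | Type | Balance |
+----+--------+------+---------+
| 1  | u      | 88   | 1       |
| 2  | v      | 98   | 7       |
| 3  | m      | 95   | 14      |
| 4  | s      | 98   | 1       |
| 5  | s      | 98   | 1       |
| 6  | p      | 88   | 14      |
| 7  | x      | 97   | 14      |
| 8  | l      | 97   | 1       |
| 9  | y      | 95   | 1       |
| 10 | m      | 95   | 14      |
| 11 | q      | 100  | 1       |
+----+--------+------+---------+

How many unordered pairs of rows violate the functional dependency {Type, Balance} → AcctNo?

(Type=95, Balance=14): all 2 rows agree on AcctNo — 0 pairs.
(Type=98, Balance=1): all 2 rows agree on AcctNo — 0 pairs.

0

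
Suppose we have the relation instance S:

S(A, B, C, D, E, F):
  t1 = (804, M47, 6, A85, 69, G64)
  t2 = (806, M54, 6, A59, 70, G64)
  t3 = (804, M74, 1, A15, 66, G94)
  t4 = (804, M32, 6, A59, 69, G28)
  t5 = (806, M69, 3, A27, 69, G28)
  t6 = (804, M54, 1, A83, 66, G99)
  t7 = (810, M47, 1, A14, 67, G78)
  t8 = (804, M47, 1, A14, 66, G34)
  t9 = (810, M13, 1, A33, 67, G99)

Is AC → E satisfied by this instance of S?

(A=804, C=6): rows 1, 4 → E = 69, 69 ✓
(A=806, C=6): row 2 → E = 70 ✓
(A=804, C=1): rows 3, 6, 8 → E = 66, 66, 66 ✓
(A=806, C=3): row 5 → E = 69 ✓
(A=810, C=1): rows 7, 9 → E = 67, 67 ✓
Every AC value is associated with a single E value, so AC → E holds.

Yes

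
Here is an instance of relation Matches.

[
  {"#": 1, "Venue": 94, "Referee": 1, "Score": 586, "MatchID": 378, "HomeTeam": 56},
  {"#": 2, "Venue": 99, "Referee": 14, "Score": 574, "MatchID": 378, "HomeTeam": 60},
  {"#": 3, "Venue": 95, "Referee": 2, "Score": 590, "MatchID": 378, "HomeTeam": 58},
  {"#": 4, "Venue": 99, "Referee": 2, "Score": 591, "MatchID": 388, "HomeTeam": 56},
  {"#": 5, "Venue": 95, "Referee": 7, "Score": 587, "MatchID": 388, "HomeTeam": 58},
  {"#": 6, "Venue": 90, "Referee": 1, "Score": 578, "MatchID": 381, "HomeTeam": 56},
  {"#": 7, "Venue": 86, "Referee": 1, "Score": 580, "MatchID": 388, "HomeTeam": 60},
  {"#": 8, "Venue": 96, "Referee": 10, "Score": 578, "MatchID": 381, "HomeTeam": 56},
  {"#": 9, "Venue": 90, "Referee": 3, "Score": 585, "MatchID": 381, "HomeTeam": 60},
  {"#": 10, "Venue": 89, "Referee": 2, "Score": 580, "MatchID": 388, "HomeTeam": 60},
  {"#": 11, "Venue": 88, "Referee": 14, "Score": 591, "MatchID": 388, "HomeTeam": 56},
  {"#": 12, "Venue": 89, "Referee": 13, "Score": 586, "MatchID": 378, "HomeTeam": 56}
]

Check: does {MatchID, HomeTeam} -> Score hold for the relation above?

Yes

(MatchID=378, HomeTeam=56): rows 1, 12 → Score = 586, 586 ✓
(MatchID=378, HomeTeam=60): row 2 → Score = 574 ✓
(MatchID=378, HomeTeam=58): row 3 → Score = 590 ✓
(MatchID=388, HomeTeam=56): rows 4, 11 → Score = 591, 591 ✓
(MatchID=388, HomeTeam=58): row 5 → Score = 587 ✓
(MatchID=381, HomeTeam=56): rows 6, 8 → Score = 578, 578 ✓
(MatchID=388, HomeTeam=60): rows 7, 10 → Score = 580, 580 ✓
(MatchID=381, HomeTeam=60): row 9 → Score = 585 ✓
Every {MatchID, HomeTeam} value is associated with a single Score value, so {MatchID, HomeTeam} -> Score holds.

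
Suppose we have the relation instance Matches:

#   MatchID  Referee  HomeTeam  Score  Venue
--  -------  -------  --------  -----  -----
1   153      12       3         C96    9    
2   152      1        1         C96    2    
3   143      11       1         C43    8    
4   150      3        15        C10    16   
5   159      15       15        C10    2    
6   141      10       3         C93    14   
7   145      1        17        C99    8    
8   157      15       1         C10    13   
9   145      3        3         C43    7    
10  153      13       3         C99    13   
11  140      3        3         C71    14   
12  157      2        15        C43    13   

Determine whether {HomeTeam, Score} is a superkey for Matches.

Rows 4 and 5 have the same {HomeTeam, Score} value (HomeTeam=15, Score=C10) but are distinct tuples, so {HomeTeam, Score} does not determine every attribute — not a superkey.

No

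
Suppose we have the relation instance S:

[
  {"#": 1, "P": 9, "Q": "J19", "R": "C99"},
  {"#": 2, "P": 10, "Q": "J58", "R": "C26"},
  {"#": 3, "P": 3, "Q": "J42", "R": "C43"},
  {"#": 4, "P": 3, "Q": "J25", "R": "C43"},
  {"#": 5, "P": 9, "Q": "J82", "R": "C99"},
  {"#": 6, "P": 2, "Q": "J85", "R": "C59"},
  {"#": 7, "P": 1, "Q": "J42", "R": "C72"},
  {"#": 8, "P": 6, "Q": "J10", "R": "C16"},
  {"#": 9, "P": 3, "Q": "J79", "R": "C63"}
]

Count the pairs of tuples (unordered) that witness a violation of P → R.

2

P=9: all 2 rows agree on R — 0 pairs.
P=3: violating pairs (3,9), (4,9) — 2 pairs.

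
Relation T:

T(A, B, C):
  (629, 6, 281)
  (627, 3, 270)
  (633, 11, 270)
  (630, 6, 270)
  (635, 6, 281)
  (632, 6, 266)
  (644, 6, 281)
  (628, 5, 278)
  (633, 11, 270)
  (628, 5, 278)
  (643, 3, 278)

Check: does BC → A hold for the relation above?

No

(B=6, C=281): 3 rows → A takes values {629, 635, 644} — violation
(B=3, C=270): 1 row → A = 627 ✓
(B=11, C=270): 2 rows → A = 633, 633 ✓
(B=6, C=270): 1 row → A = 630 ✓
(B=6, C=266): 1 row → A = 632 ✓
(B=5, C=278): 2 rows → A = 628, 628 ✓
(B=3, C=278): 1 row → A = 643 ✓
Two rows agree on BC but differ on A, so BC → A does not hold.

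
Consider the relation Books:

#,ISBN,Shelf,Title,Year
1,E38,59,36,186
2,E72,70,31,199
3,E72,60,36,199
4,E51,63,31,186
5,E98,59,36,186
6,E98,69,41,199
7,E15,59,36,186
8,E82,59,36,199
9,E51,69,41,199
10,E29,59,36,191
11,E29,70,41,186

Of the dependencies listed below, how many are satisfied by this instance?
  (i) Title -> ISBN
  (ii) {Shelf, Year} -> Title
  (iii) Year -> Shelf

(i) Title -> ISBN: Title=36: rows 1, 3, 5, 7, 8, 10 → ISBN takes values {E38, E72, E98, E15, E82, E29} — violation; Title=31: rows 2, 4 → ISBN takes values {E72, E51} — violation; Title=41: rows 6, 9, 11 → ISBN takes values {E98, E51, E29} — violation — fails.
(ii) {Shelf, Year} -> Title: every LHS value maps to a single RHS value — holds.
(iii) Year -> Shelf: Year=186: rows 1, 4, 5, 7, 11 → Shelf takes values {59, 63, 70} — violation; Year=199: rows 2, 3, 6, 8, 9 → Shelf takes values {70, 60, 69, 59} — violation — fails.
1 of the 3 dependencies holds.

1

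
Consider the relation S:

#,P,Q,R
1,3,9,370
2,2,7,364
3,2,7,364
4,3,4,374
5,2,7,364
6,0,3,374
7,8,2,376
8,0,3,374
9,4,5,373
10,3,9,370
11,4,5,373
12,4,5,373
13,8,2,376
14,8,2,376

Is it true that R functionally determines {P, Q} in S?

R=370: rows 1, 10 → {P,Q} = (3, 9), (3, 9) ✓
R=364: rows 2, 3, 5 → {P,Q} = (2, 7), (2, 7), (2, 7) ✓
R=374: rows 4, 6, 8 → {P,Q} takes values {(3, 4), (0, 3)} — violation
R=376: rows 7, 13, 14 → {P,Q} = (8, 2), (8, 2), (8, 2) ✓
R=373: rows 9, 11, 12 → {P,Q} = (4, 5), (4, 5), (4, 5) ✓
Two rows agree on R but differ on {P, Q}, so R → {P, Q} does not hold.

No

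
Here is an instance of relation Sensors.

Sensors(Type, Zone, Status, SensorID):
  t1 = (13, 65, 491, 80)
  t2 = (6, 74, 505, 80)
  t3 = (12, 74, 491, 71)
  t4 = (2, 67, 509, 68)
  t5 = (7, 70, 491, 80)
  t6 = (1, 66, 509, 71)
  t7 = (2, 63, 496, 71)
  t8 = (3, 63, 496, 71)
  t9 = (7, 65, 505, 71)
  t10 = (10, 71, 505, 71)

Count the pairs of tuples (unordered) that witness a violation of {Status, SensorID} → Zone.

(Status=491, SensorID=80): violating pairs (1,5) — 1 pair.
(Status=496, SensorID=71): all 2 rows agree on Zone — 0 pairs.
(Status=505, SensorID=71): violating pairs (9,10) — 1 pair.

2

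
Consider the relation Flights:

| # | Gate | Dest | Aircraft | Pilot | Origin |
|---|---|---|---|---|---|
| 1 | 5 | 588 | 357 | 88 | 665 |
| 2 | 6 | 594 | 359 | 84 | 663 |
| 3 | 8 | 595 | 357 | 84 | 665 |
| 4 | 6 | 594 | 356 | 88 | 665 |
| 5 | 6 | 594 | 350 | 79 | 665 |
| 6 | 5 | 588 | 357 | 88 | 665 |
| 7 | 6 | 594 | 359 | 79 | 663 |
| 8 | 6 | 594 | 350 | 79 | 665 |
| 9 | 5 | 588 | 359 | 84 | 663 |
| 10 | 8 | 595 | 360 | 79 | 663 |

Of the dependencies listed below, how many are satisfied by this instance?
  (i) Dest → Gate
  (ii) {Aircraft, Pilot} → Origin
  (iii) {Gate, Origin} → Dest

3

(i) Dest → Gate: every LHS value maps to a single RHS value — holds.
(ii) {Aircraft, Pilot} → Origin: every LHS value maps to a single RHS value — holds.
(iii) {Gate, Origin} → Dest: every LHS value maps to a single RHS value — holds.
3 of the 3 dependencies hold.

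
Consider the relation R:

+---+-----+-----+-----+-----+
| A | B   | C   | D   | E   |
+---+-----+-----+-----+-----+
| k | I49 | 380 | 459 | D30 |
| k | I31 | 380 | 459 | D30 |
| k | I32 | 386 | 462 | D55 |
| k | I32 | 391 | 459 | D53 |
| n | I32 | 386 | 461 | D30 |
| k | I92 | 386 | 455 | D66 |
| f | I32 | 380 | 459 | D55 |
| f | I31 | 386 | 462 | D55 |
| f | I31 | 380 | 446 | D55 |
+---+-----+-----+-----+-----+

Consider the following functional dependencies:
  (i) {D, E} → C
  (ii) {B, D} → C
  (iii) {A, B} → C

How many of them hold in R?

1

(i) {D, E} → C: every LHS value maps to a single RHS value — holds.
(ii) {B, D} → C: (B=I32, D=459): 2 rows → C takes values {391, 380} — violation — fails.
(iii) {A, B} → C: (A=k, B=I32): 2 rows → C takes values {386, 391} — violation; (A=f, B=I31): 2 rows → C takes values {386, 380} — violation — fails.
1 of the 3 dependencies holds.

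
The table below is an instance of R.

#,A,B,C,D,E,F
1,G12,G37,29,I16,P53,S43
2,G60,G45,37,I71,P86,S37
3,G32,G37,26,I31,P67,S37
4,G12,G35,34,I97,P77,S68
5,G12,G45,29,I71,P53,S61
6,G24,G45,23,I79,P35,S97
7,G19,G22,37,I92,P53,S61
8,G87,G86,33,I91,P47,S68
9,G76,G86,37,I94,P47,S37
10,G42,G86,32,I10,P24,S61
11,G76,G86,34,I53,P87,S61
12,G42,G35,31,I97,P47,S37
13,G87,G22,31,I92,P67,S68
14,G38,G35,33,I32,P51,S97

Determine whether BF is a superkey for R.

No

Rows 10 and 11 have the same BF value (B=G86, F=S61) but are distinct tuples, so BF does not determine every attribute — not a superkey.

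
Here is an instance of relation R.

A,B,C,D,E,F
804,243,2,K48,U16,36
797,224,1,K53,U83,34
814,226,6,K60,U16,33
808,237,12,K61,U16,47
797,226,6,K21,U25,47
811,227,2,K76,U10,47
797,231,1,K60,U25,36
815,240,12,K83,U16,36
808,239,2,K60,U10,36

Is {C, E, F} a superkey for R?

All 9 rows have distinct {C, E, F} values, so {C, E, F} → (all attributes) holds and {C, E, F} is a superkey.

Yes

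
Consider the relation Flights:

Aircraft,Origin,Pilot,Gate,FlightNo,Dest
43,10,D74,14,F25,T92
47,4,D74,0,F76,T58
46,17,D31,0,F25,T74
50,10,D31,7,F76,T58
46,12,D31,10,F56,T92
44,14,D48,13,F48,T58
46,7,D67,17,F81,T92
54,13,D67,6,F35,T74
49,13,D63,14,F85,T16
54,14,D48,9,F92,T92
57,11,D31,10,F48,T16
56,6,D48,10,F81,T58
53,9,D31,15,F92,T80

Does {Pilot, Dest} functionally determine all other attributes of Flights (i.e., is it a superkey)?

No

Two distinct rows share (Pilot=D48, Dest=T58), so {Pilot, Dest} does not determine every attribute — not a superkey.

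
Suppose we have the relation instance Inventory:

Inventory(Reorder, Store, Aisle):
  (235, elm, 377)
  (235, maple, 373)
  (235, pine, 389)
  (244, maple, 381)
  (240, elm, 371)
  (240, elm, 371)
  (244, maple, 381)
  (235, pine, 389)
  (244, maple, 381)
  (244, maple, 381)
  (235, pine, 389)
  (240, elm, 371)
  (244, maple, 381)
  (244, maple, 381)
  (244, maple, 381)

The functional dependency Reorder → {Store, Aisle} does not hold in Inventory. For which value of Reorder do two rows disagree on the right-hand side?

Reorder=235: 5 rows → {Store,Aisle} takes values {(elm, 377), (maple, 373), (pine, 389)} — violation
Reorder=244: 7 rows → {Store,Aisle} = (maple, 381), (maple, 381), (maple, 381), (maple, 381), (maple, 381), (maple, 381), (maple, 381) ✓
Reorder=240: 3 rows → {Store,Aisle} = (elm, 371), (elm, 371), (elm, 371) ✓
The only Reorder value with inconsistent RHS is Reorder=235.

235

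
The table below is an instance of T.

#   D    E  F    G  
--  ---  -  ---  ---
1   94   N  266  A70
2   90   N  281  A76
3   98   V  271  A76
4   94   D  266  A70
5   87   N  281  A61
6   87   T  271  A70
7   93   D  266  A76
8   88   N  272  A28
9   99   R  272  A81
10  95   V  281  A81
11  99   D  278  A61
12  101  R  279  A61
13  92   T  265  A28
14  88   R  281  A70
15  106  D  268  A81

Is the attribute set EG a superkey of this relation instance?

Yes

All 15 rows have distinct EG values, so EG → (all attributes) holds and EG is a superkey.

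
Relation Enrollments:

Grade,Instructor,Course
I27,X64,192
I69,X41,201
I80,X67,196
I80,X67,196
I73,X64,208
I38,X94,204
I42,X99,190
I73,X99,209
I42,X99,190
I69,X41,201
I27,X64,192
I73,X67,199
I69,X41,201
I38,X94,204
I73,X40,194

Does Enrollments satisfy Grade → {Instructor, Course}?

Grade=I27: 2 rows → {Instructor,Course} = (X64, 192), (X64, 192) ✓
Grade=I69: 3 rows → {Instructor,Course} = (X41, 201), (X41, 201), (X41, 201) ✓
Grade=I80: 2 rows → {Instructor,Course} = (X67, 196), (X67, 196) ✓
Grade=I73: 4 rows → {Instructor,Course} takes values {(X64, 208), (X99, 209), (X67, 199), (X40, 194)} — violation
Grade=I38: 2 rows → {Instructor,Course} = (X94, 204), (X94, 204) ✓
Grade=I42: 2 rows → {Instructor,Course} = (X99, 190), (X99, 190) ✓
Two rows agree on Grade but differ on {Instructor, Course}, so Grade → {Instructor, Course} does not hold.

No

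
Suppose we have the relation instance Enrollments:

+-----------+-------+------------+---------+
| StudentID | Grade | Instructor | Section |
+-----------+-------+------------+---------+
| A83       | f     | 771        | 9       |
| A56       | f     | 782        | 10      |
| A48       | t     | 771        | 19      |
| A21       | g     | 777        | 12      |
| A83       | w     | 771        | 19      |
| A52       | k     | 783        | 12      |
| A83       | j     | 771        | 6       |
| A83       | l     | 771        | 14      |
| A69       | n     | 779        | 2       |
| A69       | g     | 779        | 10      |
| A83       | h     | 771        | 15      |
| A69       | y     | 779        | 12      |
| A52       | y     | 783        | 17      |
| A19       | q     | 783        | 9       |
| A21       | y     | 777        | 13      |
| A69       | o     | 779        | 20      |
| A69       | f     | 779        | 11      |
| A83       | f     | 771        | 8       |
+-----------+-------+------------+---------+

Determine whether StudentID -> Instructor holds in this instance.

StudentID=A83: 6 rows → Instructor = 771, 771, 771, 771, 771, 771 ✓
StudentID=A56: 1 row → Instructor = 782 ✓
StudentID=A48: 1 row → Instructor = 771 ✓
StudentID=A21: 2 rows → Instructor = 777, 777 ✓
StudentID=A52: 2 rows → Instructor = 783, 783 ✓
StudentID=A69: 5 rows → Instructor = 779, 779, 779, 779, 779 ✓
StudentID=A19: 1 row → Instructor = 783 ✓
Every StudentID value is associated with a single Instructor value, so StudentID -> Instructor holds.

Yes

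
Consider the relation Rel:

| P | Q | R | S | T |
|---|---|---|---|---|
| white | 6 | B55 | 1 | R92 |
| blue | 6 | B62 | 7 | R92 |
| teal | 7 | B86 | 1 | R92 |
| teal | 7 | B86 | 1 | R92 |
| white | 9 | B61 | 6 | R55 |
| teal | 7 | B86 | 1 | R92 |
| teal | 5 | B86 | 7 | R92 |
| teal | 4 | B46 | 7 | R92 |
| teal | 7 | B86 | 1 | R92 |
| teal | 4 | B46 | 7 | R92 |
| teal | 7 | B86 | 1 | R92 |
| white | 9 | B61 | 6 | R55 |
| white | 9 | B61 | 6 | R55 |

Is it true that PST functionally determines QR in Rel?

(P=white, S=1, T=R92): 1 row → {Q,R} = (6, B55) ✓
(P=blue, S=7, T=R92): 1 row → {Q,R} = (6, B62) ✓
(P=teal, S=1, T=R92): 5 rows → {Q,R} = (7, B86), (7, B86), (7, B86), (7, B86), (7, B86) ✓
(P=white, S=6, T=R55): 3 rows → {Q,R} = (9, B61), (9, B61), (9, B61) ✓
(P=teal, S=7, T=R92): 3 rows → {Q,R} takes values {(5, B86), (4, B46)} — violation
Two rows agree on PST but differ on QR, so PST -> QR does not hold.

No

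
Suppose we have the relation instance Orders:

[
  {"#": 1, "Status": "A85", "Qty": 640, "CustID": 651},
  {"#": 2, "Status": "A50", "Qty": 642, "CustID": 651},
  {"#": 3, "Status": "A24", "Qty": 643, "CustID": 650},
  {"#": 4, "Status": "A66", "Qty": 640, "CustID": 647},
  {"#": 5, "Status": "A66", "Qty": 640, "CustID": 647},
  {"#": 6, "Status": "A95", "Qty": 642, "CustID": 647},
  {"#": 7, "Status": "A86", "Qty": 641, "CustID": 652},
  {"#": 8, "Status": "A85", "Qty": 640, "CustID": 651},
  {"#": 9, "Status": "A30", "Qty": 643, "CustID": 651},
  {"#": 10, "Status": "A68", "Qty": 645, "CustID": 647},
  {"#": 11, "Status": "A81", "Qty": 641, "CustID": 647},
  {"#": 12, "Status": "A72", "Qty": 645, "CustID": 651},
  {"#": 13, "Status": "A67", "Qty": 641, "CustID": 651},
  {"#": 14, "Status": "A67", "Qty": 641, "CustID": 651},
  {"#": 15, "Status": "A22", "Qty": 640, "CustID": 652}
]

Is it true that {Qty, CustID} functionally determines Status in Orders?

Yes

(Qty=640, CustID=651): rows 1, 8 → Status = A85, A85 ✓
(Qty=642, CustID=651): row 2 → Status = A50 ✓
(Qty=643, CustID=650): row 3 → Status = A24 ✓
(Qty=640, CustID=647): rows 4, 5 → Status = A66, A66 ✓
(Qty=642, CustID=647): row 6 → Status = A95 ✓
(Qty=641, CustID=652): row 7 → Status = A86 ✓
(Qty=643, CustID=651): row 9 → Status = A30 ✓
(Qty=645, CustID=647): row 10 → Status = A68 ✓
(Qty=641, CustID=647): row 11 → Status = A81 ✓
(Qty=645, CustID=651): row 12 → Status = A72 ✓
(Qty=641, CustID=651): rows 13, 14 → Status = A67, A67 ✓
(Qty=640, CustID=652): row 15 → Status = A22 ✓
Every {Qty, CustID} value is associated with a single Status value, so {Qty, CustID} → Status holds.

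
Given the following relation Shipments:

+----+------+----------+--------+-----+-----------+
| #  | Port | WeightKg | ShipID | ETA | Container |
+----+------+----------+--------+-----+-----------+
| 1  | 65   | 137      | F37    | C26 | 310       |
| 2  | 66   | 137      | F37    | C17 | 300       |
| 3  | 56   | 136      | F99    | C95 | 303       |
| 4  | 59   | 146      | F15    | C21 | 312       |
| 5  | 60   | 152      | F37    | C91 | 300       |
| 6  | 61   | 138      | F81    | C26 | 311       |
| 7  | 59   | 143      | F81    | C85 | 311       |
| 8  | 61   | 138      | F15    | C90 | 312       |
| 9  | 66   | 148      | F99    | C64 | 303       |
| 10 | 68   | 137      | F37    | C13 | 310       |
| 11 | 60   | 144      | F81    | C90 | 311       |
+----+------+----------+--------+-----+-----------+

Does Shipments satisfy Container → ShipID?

Yes

Container=310: rows 1, 10 → ShipID = F37, F37 ✓
Container=300: rows 2, 5 → ShipID = F37, F37 ✓
Container=303: rows 3, 9 → ShipID = F99, F99 ✓
Container=312: rows 4, 8 → ShipID = F15, F15 ✓
Container=311: rows 6, 7, 11 → ShipID = F81, F81, F81 ✓
Every Container value is associated with a single ShipID value, so Container → ShipID holds.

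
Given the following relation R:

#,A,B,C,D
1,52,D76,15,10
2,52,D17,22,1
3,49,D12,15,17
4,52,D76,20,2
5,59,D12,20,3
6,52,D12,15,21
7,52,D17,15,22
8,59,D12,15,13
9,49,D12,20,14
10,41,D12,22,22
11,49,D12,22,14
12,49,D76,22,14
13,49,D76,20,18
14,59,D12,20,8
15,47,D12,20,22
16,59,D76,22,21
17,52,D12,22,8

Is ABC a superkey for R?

No

Rows 5 and 14 have the same ABC value (A=59, B=D12, C=20) but are distinct tuples, so ABC does not determine every attribute — not a superkey.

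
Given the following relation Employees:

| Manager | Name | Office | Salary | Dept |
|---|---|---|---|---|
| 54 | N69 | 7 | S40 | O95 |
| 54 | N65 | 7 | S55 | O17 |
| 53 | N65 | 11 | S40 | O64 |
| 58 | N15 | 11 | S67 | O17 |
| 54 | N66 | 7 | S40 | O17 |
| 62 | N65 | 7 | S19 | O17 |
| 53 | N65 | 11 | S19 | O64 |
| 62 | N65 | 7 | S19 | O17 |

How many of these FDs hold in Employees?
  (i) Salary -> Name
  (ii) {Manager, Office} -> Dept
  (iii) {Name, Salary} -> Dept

(i) Salary -> Name: Salary=S40: 3 rows → Name takes values {N69, N65, N66} — violation — fails.
(ii) {Manager, Office} -> Dept: (Manager=54, Office=7): 3 rows → Dept takes values {O95, O17} — violation — fails.
(iii) {Name, Salary} -> Dept: (Name=N65, Salary=S19): 3 rows → Dept takes values {O17, O64} — violation — fails.
None of the 3 dependencies hold.

0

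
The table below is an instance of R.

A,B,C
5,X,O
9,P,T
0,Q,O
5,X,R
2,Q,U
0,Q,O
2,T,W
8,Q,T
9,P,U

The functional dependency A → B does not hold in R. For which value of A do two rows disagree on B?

2

A=5: 2 rows → B = X, X ✓
A=9: 2 rows → B = P, P ✓
A=0: 2 rows → B = Q, Q ✓
A=2: 2 rows → B takes values {Q, T} — violation
A=8: 1 row → B = Q ✓
The only A value with inconsistent B is A=2.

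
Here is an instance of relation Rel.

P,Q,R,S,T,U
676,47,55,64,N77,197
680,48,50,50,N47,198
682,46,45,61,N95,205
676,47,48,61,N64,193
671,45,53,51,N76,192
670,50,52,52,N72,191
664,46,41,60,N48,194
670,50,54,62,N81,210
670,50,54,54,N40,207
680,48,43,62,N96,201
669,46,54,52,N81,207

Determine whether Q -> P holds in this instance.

Q=47: 2 rows → P = 676, 676 ✓
Q=48: 2 rows → P = 680, 680 ✓
Q=46: 3 rows → P takes values {682, 664, 669} — violation
Q=45: 1 row → P = 671 ✓
Q=50: 3 rows → P = 670, 670, 670 ✓
Two rows agree on Q but differ on P, so Q -> P does not hold.

No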